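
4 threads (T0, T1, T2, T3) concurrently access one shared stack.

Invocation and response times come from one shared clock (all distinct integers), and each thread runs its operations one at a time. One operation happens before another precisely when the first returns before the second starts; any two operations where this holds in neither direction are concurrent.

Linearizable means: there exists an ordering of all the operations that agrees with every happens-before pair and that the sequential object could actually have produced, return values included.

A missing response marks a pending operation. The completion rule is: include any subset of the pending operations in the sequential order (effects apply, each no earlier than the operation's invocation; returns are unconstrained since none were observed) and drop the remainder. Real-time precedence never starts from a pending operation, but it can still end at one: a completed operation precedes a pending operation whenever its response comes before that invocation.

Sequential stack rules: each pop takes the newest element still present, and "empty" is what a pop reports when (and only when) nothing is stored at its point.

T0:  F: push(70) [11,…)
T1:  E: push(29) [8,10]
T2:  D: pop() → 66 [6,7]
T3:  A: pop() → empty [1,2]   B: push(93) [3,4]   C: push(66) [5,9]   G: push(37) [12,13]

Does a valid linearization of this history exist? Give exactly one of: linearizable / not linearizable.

linearizable

a witness: A, B, C, D, E, F, G
1. A pop() → empty, leaving stack <>
2. B push(93), leaving stack <93>
3. C push(66), leaving stack <93,66>
4. D pop() → 66, leaving stack <93>
5. E push(29), leaving stack <93,29>
6. F push(70) (pending, included), leaving stack <93,29,70>
7. G push(37), leaving stack <93,29,70,37>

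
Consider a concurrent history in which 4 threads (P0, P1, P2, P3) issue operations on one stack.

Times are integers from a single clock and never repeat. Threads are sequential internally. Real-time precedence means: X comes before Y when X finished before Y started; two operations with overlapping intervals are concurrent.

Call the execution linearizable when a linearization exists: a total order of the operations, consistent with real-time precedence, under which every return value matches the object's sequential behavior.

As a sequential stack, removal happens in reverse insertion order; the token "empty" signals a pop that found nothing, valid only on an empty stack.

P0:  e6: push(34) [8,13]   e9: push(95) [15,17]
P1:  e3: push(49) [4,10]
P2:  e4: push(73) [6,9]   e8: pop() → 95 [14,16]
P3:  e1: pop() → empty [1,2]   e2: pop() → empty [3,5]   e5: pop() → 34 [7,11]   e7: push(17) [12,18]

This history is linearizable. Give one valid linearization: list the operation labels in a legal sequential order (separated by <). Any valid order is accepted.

after step 1 (e1 pop() → empty): stack <>
after step 2 (e2 pop() → empty): stack <>
after step 3 (e3 push(49)): stack <49>
after step 4 (e4 push(73)): stack <49,73>
after step 5 (e6 push(34)): stack <49,73,34>
after step 6 (e5 pop() → 34): stack <49,73>
after step 7 (e7 push(17)): stack <49,73,17>
after step 8 (e9 push(95)): stack <49,73,17,95>
after step 9 (e8 pop() → 95): stack <49,73,17>

e1 < e2 < e3 < e4 < e6 < e5 < e7 < e9 < e8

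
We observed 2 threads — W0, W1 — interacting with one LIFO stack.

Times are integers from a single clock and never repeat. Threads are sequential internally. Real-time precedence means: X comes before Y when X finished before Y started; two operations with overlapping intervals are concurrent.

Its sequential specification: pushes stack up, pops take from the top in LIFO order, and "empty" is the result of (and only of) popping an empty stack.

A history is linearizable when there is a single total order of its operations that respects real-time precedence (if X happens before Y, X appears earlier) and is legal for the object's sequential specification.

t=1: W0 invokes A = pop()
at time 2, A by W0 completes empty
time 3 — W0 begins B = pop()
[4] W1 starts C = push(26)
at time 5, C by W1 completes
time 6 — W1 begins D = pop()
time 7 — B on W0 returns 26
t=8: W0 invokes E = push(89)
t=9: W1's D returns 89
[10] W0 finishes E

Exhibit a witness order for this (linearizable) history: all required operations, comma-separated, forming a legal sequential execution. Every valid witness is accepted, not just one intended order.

A, C, B, E, D

1. A pop() → empty, leaving stack <>
2. C push(26), leaving stack <26>
3. B pop() → 26, leaving stack <>
4. E push(89), leaving stack <89>
5. D pop() → 89, leaving stack <>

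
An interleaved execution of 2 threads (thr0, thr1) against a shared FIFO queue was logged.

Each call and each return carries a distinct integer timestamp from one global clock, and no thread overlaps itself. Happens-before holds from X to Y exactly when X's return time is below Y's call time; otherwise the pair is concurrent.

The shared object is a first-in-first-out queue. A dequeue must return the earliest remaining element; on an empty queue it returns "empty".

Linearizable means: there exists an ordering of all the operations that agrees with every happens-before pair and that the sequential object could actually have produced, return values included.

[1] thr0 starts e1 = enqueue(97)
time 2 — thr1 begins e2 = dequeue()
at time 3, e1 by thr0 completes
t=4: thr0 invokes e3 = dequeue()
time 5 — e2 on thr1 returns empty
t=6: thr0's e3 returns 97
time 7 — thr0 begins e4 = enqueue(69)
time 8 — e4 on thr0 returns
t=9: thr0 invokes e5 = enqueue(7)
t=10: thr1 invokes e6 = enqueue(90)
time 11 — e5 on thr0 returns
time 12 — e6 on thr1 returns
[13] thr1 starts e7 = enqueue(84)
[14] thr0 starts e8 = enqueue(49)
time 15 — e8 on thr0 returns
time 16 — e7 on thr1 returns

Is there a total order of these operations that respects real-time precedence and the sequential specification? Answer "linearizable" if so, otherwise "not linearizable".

linearizable

a witness: e1, e3, e2, e4, e5, e6, e7, e8
step 1: e1 enqueue(97) — queue <97>
step 2: e3 dequeue() → 97 — queue <>
step 3: e2 dequeue() → empty — queue <>
step 4: e4 enqueue(69) — queue <69>
step 5: e5 enqueue(7) — queue <69,7>
step 6: e6 enqueue(90) — queue <69,7,90>
step 7: e7 enqueue(84) — queue <69,7,90,84>
step 8: e8 enqueue(49) — queue <69,7,90,84,49>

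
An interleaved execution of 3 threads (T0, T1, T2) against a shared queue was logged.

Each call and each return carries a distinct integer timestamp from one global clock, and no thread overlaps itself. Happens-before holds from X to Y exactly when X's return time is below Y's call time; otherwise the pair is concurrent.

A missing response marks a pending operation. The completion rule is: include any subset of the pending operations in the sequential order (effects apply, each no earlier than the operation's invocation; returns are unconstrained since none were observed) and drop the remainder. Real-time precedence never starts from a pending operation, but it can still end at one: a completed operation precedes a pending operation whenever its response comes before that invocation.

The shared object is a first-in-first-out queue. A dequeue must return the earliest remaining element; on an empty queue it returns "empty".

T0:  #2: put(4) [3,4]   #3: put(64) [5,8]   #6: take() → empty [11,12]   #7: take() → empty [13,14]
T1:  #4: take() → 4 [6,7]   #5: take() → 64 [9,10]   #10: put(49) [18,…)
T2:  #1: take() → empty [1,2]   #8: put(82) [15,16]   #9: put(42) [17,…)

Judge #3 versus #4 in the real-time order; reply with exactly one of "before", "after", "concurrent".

concurrent

#3 spans [5,8], #4 spans [6,7]
the intervals overlap in both directions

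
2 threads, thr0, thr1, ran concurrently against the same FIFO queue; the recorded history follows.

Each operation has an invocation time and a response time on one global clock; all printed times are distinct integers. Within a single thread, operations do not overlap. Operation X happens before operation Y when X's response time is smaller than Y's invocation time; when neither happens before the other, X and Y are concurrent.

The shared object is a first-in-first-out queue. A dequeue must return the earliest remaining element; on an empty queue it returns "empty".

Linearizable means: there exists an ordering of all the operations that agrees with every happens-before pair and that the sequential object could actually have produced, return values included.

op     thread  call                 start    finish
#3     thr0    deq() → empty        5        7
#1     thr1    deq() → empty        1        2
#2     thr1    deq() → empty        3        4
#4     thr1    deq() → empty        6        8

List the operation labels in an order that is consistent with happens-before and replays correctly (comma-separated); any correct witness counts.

step 1: #1 deq() → empty — queue <>
step 2: #2 deq() → empty — queue <>
step 3: #3 deq() → empty — queue <>
step 4: #4 deq() → empty — queue <>

#1, #2, #3, #4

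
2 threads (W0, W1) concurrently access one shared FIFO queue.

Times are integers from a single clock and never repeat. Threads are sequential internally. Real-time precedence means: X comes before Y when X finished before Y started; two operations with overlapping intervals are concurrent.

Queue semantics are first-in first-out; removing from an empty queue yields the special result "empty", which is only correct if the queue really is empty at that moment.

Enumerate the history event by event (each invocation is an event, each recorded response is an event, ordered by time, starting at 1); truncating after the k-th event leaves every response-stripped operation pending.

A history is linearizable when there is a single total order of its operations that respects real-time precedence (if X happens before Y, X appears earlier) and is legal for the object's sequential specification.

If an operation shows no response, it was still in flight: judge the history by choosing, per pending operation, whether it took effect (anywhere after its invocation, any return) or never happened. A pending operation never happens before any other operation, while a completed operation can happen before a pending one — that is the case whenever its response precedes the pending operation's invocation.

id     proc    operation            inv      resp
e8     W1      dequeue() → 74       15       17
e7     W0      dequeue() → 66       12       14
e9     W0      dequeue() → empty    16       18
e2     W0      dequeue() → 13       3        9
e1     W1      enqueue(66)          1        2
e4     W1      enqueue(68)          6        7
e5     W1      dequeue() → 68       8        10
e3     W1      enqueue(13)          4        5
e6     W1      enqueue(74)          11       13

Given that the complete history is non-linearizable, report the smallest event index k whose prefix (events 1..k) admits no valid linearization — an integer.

a valid linearization of events 1..9 exists, for instance e1, e3, e4, e5, e2:
step 1: e1 enqueue(66) — queue <66>
step 2: e3 enqueue(13) — queue <66,13>
step 3: e4 enqueue(68) — queue <66,13,68>
step 4: e5 dequeue() (pending, included) — queue <13,68>
step 5: e2 dequeue() → 13 — queue <68>
event 10 — e5's response, time 10 — after it, nothing linearizes
one such order, e1, e2, e3, e4, e5, breaks at step 2 where e2 dequeue() → 13 is illegal
one such order, e1, e3, e2, e4, e5, breaks at step 3 where e2 dequeue() → 13 is illegal

10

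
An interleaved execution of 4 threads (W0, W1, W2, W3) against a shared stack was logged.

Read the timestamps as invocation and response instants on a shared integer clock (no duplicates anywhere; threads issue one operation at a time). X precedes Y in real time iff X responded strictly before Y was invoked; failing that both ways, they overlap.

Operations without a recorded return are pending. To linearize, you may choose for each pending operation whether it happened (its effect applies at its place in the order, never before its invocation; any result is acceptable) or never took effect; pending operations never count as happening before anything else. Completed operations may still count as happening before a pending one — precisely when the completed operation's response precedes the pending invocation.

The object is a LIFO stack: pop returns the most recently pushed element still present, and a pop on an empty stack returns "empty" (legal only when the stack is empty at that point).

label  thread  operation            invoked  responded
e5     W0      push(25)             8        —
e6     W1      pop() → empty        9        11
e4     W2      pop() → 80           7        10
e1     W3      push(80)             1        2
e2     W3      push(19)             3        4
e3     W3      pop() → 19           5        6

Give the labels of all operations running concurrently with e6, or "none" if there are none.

e6 spans [9,11]; an op avoiding the whole window 9..11 is ordered, any other is concurrent
e1 [1,2]: before
e2 [3,4]: before
e3 [5,6]: before
e4 [7,10]: concurrent
e5 [8,…): concurrent

e4, e5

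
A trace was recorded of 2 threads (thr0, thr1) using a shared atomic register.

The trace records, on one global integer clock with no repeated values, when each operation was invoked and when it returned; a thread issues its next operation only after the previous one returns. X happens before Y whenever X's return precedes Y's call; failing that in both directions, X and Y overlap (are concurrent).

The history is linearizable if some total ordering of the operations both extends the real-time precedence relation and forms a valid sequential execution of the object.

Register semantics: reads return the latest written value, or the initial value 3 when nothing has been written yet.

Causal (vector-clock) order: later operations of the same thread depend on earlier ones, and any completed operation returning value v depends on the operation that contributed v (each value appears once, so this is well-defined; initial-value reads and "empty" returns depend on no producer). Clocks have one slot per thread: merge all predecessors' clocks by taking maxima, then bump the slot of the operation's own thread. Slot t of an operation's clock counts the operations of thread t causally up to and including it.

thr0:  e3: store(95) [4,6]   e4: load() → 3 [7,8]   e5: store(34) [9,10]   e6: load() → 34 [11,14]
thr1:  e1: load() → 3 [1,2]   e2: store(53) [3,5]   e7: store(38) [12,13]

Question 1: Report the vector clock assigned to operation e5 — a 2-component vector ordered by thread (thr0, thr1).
Answer: (3, 0)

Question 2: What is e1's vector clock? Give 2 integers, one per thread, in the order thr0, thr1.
Answer: (0, 1)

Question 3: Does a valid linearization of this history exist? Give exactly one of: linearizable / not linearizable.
cut after 7 events: linearizable; cut after 8 events (e4 responds, time 8): not linearizable
2 orders of the 4 completed atomic register ops respect real time; none is legal
sample order e1, e2, e3, e4 stalls at step 4 — e4 load() → 3 has no legal effect
sample order e1, e3, e2, e4 stalls at step 4 — e4 load() → 3 has no legal effect

not linearizable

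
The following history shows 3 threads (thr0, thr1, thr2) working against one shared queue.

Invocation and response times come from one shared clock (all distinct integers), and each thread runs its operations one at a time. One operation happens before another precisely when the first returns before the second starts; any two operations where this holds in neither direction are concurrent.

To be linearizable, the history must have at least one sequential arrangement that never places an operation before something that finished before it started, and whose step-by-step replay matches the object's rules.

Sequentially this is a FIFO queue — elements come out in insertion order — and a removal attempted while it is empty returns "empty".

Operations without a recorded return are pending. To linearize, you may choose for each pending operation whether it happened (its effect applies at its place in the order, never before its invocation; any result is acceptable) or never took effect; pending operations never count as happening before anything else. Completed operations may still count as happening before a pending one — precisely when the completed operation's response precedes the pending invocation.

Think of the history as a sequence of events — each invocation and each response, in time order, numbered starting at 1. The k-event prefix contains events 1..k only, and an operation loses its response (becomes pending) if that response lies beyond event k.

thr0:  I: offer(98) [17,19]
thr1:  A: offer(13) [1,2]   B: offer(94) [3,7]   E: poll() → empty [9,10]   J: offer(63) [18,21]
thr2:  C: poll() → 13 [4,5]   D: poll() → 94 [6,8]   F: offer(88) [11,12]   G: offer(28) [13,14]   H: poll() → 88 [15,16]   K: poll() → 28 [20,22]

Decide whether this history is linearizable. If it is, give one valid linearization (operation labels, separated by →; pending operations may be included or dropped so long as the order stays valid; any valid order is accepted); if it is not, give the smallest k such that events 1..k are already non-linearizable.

1. A offer(13), leaving queue <13>
2. B offer(94), leaving queue <13,94>
3. C poll() → 13, leaving queue <94>
4. D poll() → 94, leaving queue <>
5. E poll() → empty, leaving queue <>
6. F offer(88), leaving queue <88>
7. G offer(28), leaving queue <88,28>
8. H poll() → 88, leaving queue <28>
9. I offer(98), leaving queue <28,98>
10. J offer(63), leaving queue <28,98,63>
11. K poll() → 28, leaving queue <98,63>

linearizable — witness: A → B → C → D → E → F → G → H → I → J → K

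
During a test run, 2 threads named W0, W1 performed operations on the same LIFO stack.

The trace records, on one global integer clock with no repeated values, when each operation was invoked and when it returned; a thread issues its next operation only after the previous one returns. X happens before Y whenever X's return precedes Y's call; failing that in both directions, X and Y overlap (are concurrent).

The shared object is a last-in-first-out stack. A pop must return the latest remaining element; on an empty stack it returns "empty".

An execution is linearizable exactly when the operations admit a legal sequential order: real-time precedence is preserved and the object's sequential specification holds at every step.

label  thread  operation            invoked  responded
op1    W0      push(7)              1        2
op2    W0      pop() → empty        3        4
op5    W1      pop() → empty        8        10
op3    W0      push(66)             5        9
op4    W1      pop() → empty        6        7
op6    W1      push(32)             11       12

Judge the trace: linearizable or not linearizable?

already the first 4 events (up to op2's response at time 4) admit no linearization; the first 3 still do
the sole real-time-consistent order of 2 completed operations fails the LIFO stack replay
take op1, op2: step 2 already fails, because op2 pop() → empty cannot occur there

not linearizable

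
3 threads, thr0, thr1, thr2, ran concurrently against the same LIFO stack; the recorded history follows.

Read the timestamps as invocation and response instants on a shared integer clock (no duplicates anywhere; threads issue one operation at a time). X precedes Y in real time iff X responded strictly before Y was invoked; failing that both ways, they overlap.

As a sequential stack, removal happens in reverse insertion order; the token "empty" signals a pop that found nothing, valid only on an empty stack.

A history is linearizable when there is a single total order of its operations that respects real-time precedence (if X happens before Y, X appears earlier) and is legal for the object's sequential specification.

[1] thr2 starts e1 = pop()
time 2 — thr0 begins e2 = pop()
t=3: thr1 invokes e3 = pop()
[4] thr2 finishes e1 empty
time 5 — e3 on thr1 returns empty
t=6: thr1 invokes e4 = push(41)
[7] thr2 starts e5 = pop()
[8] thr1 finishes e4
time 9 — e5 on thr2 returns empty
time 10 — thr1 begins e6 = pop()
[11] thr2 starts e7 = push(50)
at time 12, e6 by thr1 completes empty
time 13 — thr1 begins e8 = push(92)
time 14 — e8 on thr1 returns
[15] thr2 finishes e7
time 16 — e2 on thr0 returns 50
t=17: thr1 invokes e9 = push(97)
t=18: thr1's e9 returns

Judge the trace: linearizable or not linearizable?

cut after 15 events: linearizable; cut after 16 events (e2 responds, time 16): not linearizable
every one of the 96 real-time-consistent orders over 8 completed LIFO stack ops fails the sequential spec
take e1, e2, e3, e4, e5, e6, e7, e8: step 2 already fails, because e2 pop() → 50 cannot occur there
take e1, e2, e3, e4, e5, e6, e8, e7: step 2 already fails, because e2 pop() → 50 cannot occur there

not linearizable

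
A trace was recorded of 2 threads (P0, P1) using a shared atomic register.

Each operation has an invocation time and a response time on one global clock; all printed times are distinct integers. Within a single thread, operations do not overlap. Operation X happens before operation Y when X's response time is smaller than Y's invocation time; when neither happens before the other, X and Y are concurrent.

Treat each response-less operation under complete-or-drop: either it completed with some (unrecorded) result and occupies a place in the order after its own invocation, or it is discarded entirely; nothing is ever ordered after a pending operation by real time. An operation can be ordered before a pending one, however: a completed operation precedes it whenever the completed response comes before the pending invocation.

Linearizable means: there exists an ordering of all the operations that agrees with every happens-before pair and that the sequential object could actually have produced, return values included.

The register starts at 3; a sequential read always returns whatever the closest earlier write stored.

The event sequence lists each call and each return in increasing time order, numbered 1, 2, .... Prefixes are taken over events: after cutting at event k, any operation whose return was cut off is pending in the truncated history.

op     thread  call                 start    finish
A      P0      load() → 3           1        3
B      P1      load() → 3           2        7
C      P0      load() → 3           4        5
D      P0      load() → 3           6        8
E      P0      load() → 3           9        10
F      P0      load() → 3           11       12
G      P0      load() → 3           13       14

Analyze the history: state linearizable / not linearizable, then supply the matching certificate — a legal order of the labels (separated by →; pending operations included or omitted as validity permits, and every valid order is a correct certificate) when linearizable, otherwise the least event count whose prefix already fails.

linearizable — witness: A → B → C → D → E → F → G

1. A load() → 3, leaving value 3
2. B load() → 3, leaving value 3
3. C load() → 3, leaving value 3
4. D load() → 3, leaving value 3
5. E load() → 3, leaving value 3
6. F load() → 3, leaving value 3
7. G load() → 3, leaving value 3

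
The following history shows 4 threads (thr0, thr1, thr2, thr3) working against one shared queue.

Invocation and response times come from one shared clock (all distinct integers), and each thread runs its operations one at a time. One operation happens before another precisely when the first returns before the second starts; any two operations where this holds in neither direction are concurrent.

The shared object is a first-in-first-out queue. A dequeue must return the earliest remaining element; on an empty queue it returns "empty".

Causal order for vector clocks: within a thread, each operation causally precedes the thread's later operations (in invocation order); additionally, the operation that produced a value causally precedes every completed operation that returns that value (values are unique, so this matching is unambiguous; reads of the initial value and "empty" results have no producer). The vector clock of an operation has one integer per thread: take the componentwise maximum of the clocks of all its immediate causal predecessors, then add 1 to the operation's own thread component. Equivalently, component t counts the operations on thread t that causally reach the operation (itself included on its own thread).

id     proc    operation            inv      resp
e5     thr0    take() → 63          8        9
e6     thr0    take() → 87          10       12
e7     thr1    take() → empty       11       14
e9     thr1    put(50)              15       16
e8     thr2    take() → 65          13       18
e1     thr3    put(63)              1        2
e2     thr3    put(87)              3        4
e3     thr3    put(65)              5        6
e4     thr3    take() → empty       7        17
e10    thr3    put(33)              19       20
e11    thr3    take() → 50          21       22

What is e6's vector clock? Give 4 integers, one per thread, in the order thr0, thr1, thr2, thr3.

(2, 0, 0, 2)

no predecessors for e1 (invoked 1): thr3 increments from zero → (0, 0, 0, 1)
no predecessors for e7 (invoked 11): thr1 increments from zero → (0, 1, 0, 0)
e2 (invocation 3): componentwise max over VC(e1)=(0, 0, 0, 1), +1 at thr3, giving (0, 0, 0, 2)
e9 (invocation 15): componentwise max over VC(e7)=(0, 1, 0, 0), +1 at thr1, giving (0, 2, 0, 0)
e5 (invocation 8): componentwise max over VC(e1)=(0, 0, 0, 1), +1 at thr0, giving (1, 0, 0, 1)
e3 (invocation 5): componentwise max over VC(e2)=(0, 0, 0, 2), +1 at thr3, giving (0, 0, 0, 3)
e4 (invocation 7): componentwise max over VC(e3)=(0, 0, 0, 3), +1 at thr3, giving (0, 0, 0, 4)
e8 (invocation 13): componentwise max over VC(e3)=(0, 0, 0, 3), +1 at thr2, giving (0, 0, 1, 3)
e6 (invocation 10): componentwise max over VC(e2)=(0, 0, 0, 2), VC(e5)=(1, 0, 0, 1), +1 at thr0, giving (2, 0, 0, 2)
e10 (invocation 19): componentwise max over VC(e4)=(0, 0, 0, 4), +1 at thr3, giving (0, 0, 0, 5)
e11 (invocation 21): componentwise max over VC(e9)=(0, 2, 0, 0), VC(e10)=(0, 0, 0, 5), +1 at thr3, giving (0, 2, 0, 6)
target: VC(e6) = (2, 0, 0, 2)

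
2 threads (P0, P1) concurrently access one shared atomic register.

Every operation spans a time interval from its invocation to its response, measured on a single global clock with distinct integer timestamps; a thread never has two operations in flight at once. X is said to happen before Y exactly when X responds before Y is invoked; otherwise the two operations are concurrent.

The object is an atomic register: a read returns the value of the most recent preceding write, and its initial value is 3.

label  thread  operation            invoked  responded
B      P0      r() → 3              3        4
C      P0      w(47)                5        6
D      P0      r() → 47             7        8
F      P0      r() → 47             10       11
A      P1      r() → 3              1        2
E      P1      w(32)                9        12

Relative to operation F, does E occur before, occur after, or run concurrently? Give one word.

E spans [9,12], F spans [10,11]
the intervals overlap in both directions

concurrent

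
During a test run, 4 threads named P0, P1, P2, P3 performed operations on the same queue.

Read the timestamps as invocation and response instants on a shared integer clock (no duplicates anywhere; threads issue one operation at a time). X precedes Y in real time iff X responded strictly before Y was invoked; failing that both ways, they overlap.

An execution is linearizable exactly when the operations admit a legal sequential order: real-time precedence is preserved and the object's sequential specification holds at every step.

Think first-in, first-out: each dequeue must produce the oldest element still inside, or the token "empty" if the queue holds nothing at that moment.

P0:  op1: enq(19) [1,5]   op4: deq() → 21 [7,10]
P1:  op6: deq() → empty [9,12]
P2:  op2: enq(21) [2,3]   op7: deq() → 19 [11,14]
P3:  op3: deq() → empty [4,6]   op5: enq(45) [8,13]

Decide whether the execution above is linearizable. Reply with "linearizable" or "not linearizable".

prefix check: 1..5 passes, 1..6 fails once op3's time-6 response joins
3 completed operations, 3 real-time-consistent orders — every queue replay fails
sample order op1, op2, op3 stalls at step 3 — op3 deq() → empty has no legal effect
sample order op2, op1, op3 stalls at step 3 — op3 deq() → empty has no legal effect

not linearizable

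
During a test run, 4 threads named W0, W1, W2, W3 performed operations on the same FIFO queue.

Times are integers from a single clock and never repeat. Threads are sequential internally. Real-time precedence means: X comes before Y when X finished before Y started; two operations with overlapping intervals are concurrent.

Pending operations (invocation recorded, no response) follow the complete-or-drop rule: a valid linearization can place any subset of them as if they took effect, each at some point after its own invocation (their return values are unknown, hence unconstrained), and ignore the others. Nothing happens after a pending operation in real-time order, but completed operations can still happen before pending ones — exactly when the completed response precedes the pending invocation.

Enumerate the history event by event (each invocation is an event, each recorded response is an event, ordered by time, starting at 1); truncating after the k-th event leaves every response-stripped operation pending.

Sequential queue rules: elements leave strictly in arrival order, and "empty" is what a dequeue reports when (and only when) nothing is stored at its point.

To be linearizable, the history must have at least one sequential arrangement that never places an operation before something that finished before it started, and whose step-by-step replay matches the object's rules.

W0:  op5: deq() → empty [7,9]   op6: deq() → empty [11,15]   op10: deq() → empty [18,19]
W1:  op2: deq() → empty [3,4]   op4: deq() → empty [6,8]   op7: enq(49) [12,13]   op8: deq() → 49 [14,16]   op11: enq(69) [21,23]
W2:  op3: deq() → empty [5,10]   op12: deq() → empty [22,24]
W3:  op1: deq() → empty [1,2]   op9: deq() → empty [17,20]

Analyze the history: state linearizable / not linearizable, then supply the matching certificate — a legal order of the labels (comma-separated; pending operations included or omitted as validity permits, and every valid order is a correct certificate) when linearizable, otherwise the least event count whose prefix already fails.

step 1: op1 deq() → empty — queue <>
step 2: op2 deq() → empty — queue <>
step 3: op3 deq() → empty — queue <>
step 4: op4 deq() → empty — queue <>
step 5: op5 deq() → empty — queue <>
step 6: op6 deq() → empty — queue <>
step 7: op7 enq(49) — queue <49>
step 8: op8 deq() → 49 — queue <>
step 9: op9 deq() → empty — queue <>
step 10: op10 deq() → empty — queue <>
step 11: op12 deq() → empty — queue <>
step 12: op11 enq(69) — queue <69>

linearizable — witness: op1, op2, op3, op4, op5, op6, op7, op8, op9, op10, op12, op11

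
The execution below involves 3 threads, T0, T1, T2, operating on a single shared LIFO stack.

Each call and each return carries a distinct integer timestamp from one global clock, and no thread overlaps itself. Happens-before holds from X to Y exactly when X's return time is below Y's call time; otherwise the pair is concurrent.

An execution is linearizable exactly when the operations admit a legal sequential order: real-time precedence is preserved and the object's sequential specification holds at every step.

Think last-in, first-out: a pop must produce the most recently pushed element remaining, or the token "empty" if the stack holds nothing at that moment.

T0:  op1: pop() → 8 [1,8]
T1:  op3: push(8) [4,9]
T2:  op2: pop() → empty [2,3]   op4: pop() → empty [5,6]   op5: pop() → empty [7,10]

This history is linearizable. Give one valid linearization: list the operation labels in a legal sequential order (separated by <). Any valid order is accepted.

1. op2 pop() → empty, leaving stack <>
2. op3 push(8), leaving stack <8>
3. op1 pop() → 8, leaving stack <>
4. op4 pop() → empty, leaving stack <>
5. op5 pop() → empty, leaving stack <>

op2 < op3 < op1 < op4 < op5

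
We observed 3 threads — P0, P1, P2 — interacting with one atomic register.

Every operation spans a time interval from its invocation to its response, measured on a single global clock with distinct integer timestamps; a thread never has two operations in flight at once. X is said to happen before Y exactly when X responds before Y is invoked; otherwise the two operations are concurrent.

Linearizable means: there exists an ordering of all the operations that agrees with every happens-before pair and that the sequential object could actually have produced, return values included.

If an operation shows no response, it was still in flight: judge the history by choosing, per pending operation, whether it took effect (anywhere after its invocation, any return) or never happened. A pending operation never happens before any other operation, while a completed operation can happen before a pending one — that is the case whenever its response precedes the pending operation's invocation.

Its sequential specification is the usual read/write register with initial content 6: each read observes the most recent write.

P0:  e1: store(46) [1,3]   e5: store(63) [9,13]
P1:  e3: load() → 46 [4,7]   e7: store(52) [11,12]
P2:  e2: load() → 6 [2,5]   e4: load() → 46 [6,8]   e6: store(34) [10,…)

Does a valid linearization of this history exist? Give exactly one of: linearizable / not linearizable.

linearizable

witness order: e2, e1, e3, e4, e5, e6, e7
after step 1 (e2 load() → 6): value 6
after step 2 (e1 store(46)): value 46
after step 3 (e3 load() → 46): value 46
after step 4 (e4 load() → 46): value 46
after step 5 (e5 store(63)): value 63
after step 6 (e6 store(34) (pending, included)): value 34
after step 7 (e7 store(52)): value 52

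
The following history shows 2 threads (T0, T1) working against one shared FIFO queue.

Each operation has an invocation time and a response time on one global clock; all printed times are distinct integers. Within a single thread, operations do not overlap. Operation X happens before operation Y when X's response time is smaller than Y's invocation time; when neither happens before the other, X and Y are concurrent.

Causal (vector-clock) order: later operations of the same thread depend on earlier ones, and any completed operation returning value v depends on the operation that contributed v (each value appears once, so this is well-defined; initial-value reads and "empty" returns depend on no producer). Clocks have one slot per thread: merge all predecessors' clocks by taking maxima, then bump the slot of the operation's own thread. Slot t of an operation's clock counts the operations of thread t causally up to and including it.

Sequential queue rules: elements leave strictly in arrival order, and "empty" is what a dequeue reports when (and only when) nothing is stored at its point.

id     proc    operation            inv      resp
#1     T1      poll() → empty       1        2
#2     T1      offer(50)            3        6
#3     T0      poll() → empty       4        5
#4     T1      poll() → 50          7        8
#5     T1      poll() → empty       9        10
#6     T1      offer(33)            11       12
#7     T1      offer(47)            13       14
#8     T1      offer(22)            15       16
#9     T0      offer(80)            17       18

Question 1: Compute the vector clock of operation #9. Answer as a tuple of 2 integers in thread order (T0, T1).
(2, 0)

VC(#1, invoked at 1): no causal predecessors; +1 on T1 → (0, 1)
VC(#3, invoked at 4): no causal predecessors; +1 on T0 → (1, 0)
merge at #2 (invoked 3): VC(#1)=(0, 1), own-thread bump on T1 → (0, 2)
merge at #9 (invoked 17): VC(#3)=(1, 0), own-thread bump on T0 → (2, 0)
merge at #4 (invoked 7): VC(#2)=(0, 2), own-thread bump on T1 → (0, 3)
merge at #5 (invoked 9): VC(#4)=(0, 3), own-thread bump on T1 → (0, 4)
merge at #6 (invoked 11): VC(#5)=(0, 4), own-thread bump on T1 → (0, 5)
merge at #7 (invoked 13): VC(#6)=(0, 5), own-thread bump on T1 → (0, 6)
merge at #8 (invoked 15): VC(#7)=(0, 6), own-thread bump on T1 → (0, 7)
target: VC(#9) = (2, 0)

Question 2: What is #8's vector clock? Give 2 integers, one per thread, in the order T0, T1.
(0, 7)

#1, invoked 1, has no incoming edges; only T1's bump applies → (0, 1)
#3, invoked 4, has no incoming edges; only T0's bump applies → (1, 0)
invoked at 3, #2 merges VC(#1)=(0, 1) and bumps T1's slot → (0, 2)
invoked at 17, #9 merges VC(#3)=(1, 0) and bumps T0's slot → (2, 0)
invoked at 7, #4 merges VC(#2)=(0, 2) and bumps T1's slot → (0, 3)
invoked at 9, #5 merges VC(#4)=(0, 3) and bumps T1's slot → (0, 4)
invoked at 11, #6 merges VC(#5)=(0, 4) and bumps T1's slot → (0, 5)
invoked at 13, #7 merges VC(#6)=(0, 5) and bumps T1's slot → (0, 6)
invoked at 15, #8 merges VC(#7)=(0, 6) and bumps T1's slot → (0, 7)
target: VC(#8) = (0, 7)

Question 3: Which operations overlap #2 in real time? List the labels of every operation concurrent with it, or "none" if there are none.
#3

overlap test against #2 [3,6]: concurrent iff the interval meets 3..6
#1 [1,2]: before
#3 [4,5]: concurrent
#4 [7,8]: after
#5 [9,10]: after
#6 [11,12]: after
#7 [13,14]: after
#8 [15,16]: after
#9 [17,18]: after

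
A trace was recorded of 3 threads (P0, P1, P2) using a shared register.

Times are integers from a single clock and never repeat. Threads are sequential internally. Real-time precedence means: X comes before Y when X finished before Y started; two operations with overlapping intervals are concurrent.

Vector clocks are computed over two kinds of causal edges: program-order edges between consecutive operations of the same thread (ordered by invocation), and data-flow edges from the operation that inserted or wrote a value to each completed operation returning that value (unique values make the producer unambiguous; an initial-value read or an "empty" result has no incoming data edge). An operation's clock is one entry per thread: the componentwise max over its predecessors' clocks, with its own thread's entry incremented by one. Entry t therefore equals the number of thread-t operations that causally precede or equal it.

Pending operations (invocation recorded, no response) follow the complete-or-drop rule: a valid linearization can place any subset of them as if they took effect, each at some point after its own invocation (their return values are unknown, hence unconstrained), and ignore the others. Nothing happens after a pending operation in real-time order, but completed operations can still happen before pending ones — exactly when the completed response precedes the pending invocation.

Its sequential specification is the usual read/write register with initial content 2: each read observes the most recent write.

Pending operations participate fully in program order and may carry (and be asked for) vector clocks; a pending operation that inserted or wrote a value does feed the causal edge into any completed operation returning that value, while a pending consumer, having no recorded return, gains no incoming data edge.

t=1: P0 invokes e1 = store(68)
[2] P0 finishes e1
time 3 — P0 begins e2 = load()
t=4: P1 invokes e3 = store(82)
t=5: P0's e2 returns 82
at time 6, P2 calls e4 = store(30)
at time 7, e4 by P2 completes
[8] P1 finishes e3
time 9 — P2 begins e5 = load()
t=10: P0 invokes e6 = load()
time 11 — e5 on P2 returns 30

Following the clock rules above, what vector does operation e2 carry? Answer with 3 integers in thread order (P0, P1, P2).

e4, invoked 6, has no incoming edges; only P2's bump applies → (0, 0, 1)
e3, invoked 4, has no incoming edges; only P1's bump applies → (0, 1, 0)
e1, invoked 1, has no incoming edges; only P0's bump applies → (1, 0, 0)
e5 (invocation 9): componentwise max over VC(e4)=(0, 0, 1), +1 at P2, giving (0, 0, 2)
e2 (invocation 3): componentwise max over VC(e1)=(1, 0, 0), VC(e3)=(0, 1, 0), +1 at P0, giving (2, 1, 0)
e6 (invocation 10): componentwise max over VC(e2)=(2, 1, 0), +1 at P0, giving (3, 1, 0)
target: VC(e2) = (2, 1, 0)

(2, 1, 0)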